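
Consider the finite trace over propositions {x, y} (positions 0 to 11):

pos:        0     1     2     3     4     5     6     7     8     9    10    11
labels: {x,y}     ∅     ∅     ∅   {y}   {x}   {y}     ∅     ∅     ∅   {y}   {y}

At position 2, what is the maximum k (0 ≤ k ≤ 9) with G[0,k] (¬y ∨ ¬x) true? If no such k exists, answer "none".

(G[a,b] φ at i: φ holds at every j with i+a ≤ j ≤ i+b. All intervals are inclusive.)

(¬y ∨ ¬x) must hold from j=2 onward; find where it first fails.
  j=2: holds
  j=3: holds
  j=4: holds
  j=5: holds
  j=6: holds
  j=7: holds
  j=8: holds
  j=9: holds
  j=10: holds
  j=11: holds
Holds through j=11; largest k = 9.

9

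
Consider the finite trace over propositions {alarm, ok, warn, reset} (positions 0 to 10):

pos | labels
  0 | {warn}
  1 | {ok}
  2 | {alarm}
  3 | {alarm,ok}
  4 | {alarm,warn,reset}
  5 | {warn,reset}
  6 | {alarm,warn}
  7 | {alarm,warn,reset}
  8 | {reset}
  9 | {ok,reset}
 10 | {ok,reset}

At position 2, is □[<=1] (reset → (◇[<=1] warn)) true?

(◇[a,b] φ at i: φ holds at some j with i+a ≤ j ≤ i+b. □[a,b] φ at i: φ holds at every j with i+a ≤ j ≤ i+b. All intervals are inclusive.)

Check (reset → (◇[<=1] warn)) at every j in [2,3]:
  j=2: antecedent false → ✓
  j=3: antecedent false → ✓
All positions satisfy it → formula holds.

Yes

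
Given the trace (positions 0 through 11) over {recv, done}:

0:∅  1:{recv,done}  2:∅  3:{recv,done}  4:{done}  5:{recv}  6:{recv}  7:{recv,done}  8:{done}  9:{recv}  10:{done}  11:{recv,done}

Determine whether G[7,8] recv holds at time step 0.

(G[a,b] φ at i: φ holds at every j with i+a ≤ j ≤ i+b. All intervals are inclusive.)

Does not hold

Check recv at every j in [7,8]:
  j=7: true
  j=8: false
Fails at j=8 → formula fails.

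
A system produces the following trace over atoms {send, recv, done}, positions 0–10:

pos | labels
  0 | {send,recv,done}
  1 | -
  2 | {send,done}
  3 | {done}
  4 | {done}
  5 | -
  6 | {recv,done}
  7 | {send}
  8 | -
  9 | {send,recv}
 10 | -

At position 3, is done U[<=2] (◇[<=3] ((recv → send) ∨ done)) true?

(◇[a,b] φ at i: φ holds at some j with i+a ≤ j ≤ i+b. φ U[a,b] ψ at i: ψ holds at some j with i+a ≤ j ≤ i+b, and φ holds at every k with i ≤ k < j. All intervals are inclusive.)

Need some j in [3,5] with ◇[<=3] ((recv → send) ∨ done), and done at every k in [3,j-1].
  j=3: ◇[<=3] ((recv → send) ∨ done) holds; no prefix to check → satisfied.

Holds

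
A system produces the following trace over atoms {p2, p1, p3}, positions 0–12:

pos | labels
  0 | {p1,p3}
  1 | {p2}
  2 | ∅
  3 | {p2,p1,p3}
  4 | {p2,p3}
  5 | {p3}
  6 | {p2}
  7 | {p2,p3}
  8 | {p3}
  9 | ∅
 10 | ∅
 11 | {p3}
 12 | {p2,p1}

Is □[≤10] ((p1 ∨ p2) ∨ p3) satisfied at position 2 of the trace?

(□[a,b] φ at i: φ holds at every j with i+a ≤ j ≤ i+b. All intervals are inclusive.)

Check ((p1 ∨ p2) ∨ p3) at every j in [2,12]:
  j=2: false
  j=3: true
  j=4: true
  j=5: true
  j=6: true
  j=7: true
  j=8: true
  j=9: false
  j=10: false
  j=11: true
  j=12: true
Fails at j=2 → formula fails.

False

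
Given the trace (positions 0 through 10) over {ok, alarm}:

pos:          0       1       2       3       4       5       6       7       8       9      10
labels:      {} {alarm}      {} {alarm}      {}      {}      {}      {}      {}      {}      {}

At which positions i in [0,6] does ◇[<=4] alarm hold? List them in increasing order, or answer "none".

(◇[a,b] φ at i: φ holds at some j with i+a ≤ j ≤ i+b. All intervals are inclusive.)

0, 1, 2, 3

Evaluate at each i in [0,6]:
  i=0: ✓ (witness j=1)
  i=1: ✓ (witness j=1)
  i=2: ✓ (witness j=3)
  i=3: ✓ (witness j=3)
  i=4: ✗ (none in [4,8])
  i=5: ✗ (none in [5,9])
  i=6: ✗ (none in [6,10])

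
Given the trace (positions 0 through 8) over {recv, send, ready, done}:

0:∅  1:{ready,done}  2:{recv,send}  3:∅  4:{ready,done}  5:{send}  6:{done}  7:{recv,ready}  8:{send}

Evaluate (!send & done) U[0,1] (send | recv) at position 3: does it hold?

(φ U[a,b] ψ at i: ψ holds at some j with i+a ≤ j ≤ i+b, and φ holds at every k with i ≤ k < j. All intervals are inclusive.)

Need some j in [3,4] with (send | recv), and (!send & done) at every k in [3,j-1].
  j=3: (send | recv) false.
  j=4: (send | recv) false.
No j in the window works → until fails.

No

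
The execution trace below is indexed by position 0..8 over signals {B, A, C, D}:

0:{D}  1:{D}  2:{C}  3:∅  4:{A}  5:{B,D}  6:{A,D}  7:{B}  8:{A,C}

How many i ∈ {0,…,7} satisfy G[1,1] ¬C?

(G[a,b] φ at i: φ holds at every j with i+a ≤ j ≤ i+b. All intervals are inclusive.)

6

Evaluate at each i in [0,7]:
  i=0: ✓ (all of [1,1])
  i=1: ✗ (fails at j=2)
  i=2: ✓ (all of [3,3])
  i=3: ✓ (all of [4,4])
  i=4: ✓ (all of [5,5])
  i=5: ✓ (all of [6,6])
  i=6: ✓ (all of [7,7])
  i=7: ✗ (fails at j=8)
Positions where it holds: {0, 2, 3, 4, 5, 6} → 6.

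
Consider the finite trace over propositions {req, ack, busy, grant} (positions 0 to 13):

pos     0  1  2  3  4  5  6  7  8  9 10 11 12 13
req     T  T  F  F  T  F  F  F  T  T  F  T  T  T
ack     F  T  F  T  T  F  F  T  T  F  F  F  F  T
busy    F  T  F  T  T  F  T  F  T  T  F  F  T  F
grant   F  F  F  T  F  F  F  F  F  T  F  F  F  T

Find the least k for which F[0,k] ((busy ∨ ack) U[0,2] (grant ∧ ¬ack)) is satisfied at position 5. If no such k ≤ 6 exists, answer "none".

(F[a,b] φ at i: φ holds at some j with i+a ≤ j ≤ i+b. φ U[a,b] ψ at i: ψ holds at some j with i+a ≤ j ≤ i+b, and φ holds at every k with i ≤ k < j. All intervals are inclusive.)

2

Scan j = 5,6,… for ((busy ∨ ack) U[0,2] (grant ∧ ¬ack)):
  j=5: fails
  j=6: fails
  j=7: holds
First hit at j=7, so smallest k = 7-5 = 2.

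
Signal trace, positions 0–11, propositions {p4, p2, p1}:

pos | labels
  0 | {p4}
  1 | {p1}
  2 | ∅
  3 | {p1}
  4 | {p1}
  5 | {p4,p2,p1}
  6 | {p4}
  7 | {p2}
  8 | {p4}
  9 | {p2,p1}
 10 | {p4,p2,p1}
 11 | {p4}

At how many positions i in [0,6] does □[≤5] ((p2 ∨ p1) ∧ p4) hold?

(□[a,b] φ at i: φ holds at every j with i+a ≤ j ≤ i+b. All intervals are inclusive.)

Evaluate at each i in [0,6]:
  i=0: ✗ (fails at j=0)
  i=1: ✗ (fails at j=1)
  i=2: ✗ (fails at j=2)
  i=3: ✗ (fails at j=3)
  i=4: ✗ (fails at j=4)
  i=5: ✗ (fails at j=6)
  i=6: ✗ (fails at j=6)
Positions where it holds: {} → 0.

0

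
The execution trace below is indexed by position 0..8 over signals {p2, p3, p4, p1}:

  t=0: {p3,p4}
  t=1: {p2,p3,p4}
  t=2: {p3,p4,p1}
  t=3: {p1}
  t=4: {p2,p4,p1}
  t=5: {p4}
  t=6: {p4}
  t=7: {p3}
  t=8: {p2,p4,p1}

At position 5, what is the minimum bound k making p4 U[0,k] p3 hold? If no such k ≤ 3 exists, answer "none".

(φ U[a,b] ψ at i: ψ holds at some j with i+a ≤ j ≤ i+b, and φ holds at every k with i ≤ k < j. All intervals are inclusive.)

Need earliest j ≥ 5 with p3, and p4 at every k in [5,j-1].
  j=5: rhs fails.
  j=6: rhs fails.
  j=7: rhs holds; lhs holds on [5,6]. k = 2.

2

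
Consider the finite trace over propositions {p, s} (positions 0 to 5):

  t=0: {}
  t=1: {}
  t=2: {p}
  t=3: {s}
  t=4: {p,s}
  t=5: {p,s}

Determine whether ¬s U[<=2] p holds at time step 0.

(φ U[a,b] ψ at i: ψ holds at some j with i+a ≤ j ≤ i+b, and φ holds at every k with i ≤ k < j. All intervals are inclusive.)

Need some j in [0,2] with p, and ¬s at every k in [0,j-1].
  j=0: p false.
  j=1: p false.
  j=2: p holds; ¬s holds at every k in [0,1] → satisfied.

Holds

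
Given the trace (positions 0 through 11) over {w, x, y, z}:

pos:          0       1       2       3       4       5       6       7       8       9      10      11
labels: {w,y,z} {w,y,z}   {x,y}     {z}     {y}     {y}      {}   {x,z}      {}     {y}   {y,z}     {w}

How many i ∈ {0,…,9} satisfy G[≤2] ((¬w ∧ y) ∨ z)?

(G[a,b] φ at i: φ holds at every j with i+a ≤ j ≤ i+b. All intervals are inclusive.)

4

Evaluate at each i in [0,9]:
  i=0: ✓ (all of [0,2])
  i=1: ✓ (all of [1,3])
  i=2: ✓ (all of [2,4])
  i=3: ✓ (all of [3,5])
  i=4: ✗ (fails at j=6)
  i=5: ✗ (fails at j=6)
  i=6: ✗ (fails at j=6)
  i=7: ✗ (fails at j=8)
  i=8: ✗ (fails at j=8)
  i=9: ✗ (fails at j=11)
Positions where it holds: {0, 1, 2, 3} → 4.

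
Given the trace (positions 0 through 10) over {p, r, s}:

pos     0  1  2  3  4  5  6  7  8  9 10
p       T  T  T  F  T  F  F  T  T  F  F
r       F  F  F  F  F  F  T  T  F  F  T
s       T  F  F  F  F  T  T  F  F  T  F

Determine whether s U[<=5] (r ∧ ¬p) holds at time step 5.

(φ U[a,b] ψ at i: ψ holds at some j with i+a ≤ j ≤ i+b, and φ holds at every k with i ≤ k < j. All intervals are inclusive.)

True

Need some j in [5,10] with (r ∧ ¬p), and s at every k in [5,j-1].
  j=5: (r ∧ ¬p) false.
  j=6: (r ∧ ¬p) holds; s holds at every k in [5,5] → satisfied.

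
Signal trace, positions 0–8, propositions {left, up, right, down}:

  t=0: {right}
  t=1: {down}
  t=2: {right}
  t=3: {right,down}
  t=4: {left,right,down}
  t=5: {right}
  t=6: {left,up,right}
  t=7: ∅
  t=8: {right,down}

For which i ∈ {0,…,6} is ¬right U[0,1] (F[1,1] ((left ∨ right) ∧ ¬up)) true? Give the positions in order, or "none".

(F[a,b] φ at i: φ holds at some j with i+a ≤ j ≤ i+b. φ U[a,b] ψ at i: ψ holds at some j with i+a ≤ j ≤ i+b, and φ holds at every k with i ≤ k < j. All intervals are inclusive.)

Evaluate at each i in [0,6]:
  i=0: ✗ (lhs fails at k=0 before rhs at j=1)
  i=1: ✓ (rhs at j=1)
  i=2: ✓ (rhs at j=2)
  i=3: ✓ (rhs at j=3)
  i=4: ✓ (rhs at j=4)
  i=5: ✗ (no rhs in [5,6])
  i=6: ✗ (lhs fails at k=6 before rhs at j=7)

1, 2, 3, 4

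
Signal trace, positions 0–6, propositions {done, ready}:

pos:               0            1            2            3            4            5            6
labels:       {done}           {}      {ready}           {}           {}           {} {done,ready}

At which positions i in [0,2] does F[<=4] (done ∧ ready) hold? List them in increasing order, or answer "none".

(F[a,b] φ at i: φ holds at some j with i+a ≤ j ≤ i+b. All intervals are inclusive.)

Evaluate at each i in [0,2]:
  i=0: ✗ (none in [0,4])
  i=1: ✗ (none in [1,5])
  i=2: ✓ (witness j=6)

2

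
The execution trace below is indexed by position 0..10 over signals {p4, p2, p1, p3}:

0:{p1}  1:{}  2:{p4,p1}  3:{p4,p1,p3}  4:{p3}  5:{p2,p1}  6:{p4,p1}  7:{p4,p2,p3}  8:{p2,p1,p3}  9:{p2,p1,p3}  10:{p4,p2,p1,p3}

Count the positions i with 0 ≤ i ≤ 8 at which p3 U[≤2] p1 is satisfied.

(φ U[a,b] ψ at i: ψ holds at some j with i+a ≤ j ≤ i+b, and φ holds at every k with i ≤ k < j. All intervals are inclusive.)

8

Evaluate at each i in [0,8]:
  i=0: ✓ (rhs at j=0)
  i=1: ✗ (lhs fails at k=1 before rhs at j=2)
  i=2: ✓ (rhs at j=2)
  i=3: ✓ (rhs at j=3)
  i=4: ✓ (rhs at j=5; lhs holds on [4,4])
  i=5: ✓ (rhs at j=5)
  i=6: ✓ (rhs at j=6)
  i=7: ✓ (rhs at j=8; lhs holds on [7,7])
  i=8: ✓ (rhs at j=8)
Positions where it holds: {0, 2, 3, 4, 5, 6, 7, 8} → 8.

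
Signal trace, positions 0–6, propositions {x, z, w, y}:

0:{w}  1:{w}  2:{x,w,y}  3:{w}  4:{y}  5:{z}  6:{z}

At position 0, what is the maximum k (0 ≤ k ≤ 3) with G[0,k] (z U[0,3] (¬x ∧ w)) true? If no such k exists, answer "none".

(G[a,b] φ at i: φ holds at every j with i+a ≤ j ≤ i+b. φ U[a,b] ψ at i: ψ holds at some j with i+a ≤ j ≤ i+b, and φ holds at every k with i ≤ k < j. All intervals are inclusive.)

(z U[0,3] (¬x ∧ w)) must hold from j=0 onward; find where it first fails.
  j=0: holds
  j=1: holds
  j=2: fails
Holds on [0,1], so largest k = 1.

1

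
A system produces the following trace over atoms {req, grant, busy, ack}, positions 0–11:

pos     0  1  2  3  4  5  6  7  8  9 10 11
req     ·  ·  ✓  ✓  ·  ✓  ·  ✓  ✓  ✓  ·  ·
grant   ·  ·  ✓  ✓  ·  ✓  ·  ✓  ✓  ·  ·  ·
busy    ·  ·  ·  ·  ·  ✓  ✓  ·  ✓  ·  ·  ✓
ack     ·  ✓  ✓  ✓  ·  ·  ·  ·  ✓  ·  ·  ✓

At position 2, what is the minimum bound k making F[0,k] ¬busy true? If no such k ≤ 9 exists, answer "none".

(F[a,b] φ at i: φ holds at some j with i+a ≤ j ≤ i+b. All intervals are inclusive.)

Scan j = 2,3,… for ¬busy:
  j=2: holds
First hit at j=2, so smallest k = 2-2 = 0.

0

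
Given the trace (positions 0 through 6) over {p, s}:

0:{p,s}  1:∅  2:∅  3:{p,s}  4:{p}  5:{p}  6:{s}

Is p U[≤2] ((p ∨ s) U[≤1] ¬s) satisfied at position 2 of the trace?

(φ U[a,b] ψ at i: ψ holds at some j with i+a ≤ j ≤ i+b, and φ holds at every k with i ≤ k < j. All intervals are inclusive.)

Need some j in [2,4] with ((p ∨ s) U[≤1] ¬s), and p at every k in [2,j-1].
  j=2: ((p ∨ s) U[≤1] ¬s) holds; no prefix to check → satisfied.

Holds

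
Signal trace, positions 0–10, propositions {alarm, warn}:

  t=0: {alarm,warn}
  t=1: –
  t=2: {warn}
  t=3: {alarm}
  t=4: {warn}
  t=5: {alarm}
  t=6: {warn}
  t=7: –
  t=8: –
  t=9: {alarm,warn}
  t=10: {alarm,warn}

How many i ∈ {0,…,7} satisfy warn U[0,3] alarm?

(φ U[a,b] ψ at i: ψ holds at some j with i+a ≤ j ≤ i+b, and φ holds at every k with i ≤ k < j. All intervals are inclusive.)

5

Evaluate at each i in [0,7]:
  i=0: ✓ (rhs at j=0)
  i=1: ✗ (lhs fails at k=1 before rhs at j=3)
  i=2: ✓ (rhs at j=3; lhs holds on [2,2])
  i=3: ✓ (rhs at j=3)
  i=4: ✓ (rhs at j=5; lhs holds on [4,4])
  i=5: ✓ (rhs at j=5)
  i=6: ✗ (lhs fails at k=7 before rhs at j=9)
  i=7: ✗ (lhs fails at k=7 before rhs at j=9)
Positions where it holds: {0, 2, 3, 4, 5} → 5.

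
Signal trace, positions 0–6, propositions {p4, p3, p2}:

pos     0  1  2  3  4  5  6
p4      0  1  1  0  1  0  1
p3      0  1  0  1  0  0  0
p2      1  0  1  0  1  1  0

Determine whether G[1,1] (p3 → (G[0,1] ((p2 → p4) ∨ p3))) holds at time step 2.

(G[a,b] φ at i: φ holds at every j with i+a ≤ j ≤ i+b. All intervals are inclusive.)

Check (p3 → (G[0,1] ((p2 → p4) ∨ p3))) at every j in [3,3]:
  j=3: antecedent true; consequent holds on [3,4] → ✓
All positions satisfy it → formula holds.

True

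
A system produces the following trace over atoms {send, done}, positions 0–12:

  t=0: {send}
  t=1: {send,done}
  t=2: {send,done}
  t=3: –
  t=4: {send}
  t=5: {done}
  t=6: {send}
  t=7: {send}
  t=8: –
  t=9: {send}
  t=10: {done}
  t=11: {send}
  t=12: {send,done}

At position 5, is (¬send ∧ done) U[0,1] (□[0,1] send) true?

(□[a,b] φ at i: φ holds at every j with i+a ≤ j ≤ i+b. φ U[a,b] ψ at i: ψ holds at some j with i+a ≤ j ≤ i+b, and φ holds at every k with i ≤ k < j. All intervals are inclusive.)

Need some j in [5,6] with □[0,1] send, and (¬send ∧ done) at every k in [5,j-1].
  j=5: □[0,1] send — fails at 5.
  j=6: □[0,1] send holds; (¬send ∧ done) holds at every k in [5,5] → satisfied.

Yes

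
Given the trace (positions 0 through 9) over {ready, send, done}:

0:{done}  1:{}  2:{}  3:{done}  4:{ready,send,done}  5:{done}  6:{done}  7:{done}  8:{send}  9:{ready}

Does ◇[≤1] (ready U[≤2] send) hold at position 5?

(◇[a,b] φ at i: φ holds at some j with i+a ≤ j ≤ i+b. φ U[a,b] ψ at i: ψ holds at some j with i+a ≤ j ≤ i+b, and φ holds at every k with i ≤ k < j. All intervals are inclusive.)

Check (ready U[≤2] send) at each j in [5,6]:
  j=5: fails
  j=6: fails
No position in the window satisfies it → formula fails.

Does not hold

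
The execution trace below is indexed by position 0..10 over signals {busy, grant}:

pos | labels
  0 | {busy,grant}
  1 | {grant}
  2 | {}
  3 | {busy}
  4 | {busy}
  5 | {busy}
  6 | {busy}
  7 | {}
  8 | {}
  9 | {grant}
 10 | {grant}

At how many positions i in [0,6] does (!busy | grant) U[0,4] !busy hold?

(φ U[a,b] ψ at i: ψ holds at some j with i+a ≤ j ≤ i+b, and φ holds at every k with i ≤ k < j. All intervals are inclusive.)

3

Evaluate at each i in [0,6]:
  i=0: ✓ (rhs at j=1; lhs holds on [0,0])
  i=1: ✓ (rhs at j=1)
  i=2: ✓ (rhs at j=2)
  i=3: ✗ (lhs fails at k=3 before rhs at j=7)
  i=4: ✗ (lhs fails at k=4 before rhs at j=7)
  i=5: ✗ (lhs fails at k=5 before rhs at j=7)
  i=6: ✗ (lhs fails at k=6 before rhs at j=7)
Positions where it holds: {0, 1, 2} → 3.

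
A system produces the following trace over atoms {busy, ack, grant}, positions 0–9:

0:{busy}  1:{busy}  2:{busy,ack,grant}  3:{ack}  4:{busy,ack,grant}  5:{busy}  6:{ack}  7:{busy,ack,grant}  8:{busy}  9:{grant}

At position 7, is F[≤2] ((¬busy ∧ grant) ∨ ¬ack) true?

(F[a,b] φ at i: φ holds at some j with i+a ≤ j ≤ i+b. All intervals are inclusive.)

Check ((¬busy ∧ grant) ∨ ¬ack) at each j in [7,9]:
  j=7: false
  j=8: true
  j=9: true
Found at j=8 → formula holds.

Holds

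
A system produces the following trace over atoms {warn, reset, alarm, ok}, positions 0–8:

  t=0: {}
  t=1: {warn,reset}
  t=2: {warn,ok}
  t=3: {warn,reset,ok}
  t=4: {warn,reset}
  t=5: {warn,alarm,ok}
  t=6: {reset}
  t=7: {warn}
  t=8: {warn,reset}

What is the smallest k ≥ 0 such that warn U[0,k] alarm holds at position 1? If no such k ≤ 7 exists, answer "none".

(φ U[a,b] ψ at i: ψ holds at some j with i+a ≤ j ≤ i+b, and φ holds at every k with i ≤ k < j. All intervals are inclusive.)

4

Need earliest j ≥ 1 with alarm, and warn at every k in [1,j-1].
  j=1: rhs fails.
  j=2: rhs fails.
  j=3: rhs fails.
  j=4: rhs fails.
  j=5: rhs holds; lhs holds on [1,4]. k = 4.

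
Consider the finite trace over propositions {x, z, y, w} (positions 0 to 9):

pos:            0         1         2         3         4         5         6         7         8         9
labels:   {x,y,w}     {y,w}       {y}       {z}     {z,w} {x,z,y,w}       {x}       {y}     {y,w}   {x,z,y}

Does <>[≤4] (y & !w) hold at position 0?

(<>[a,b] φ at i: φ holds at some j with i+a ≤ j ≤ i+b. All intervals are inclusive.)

Check (y & !w) at each j in [0,4]:
  j=0: false
  j=1: false
  j=2: true
  j=3: false
  j=4: false
Found at j=2 → formula holds.

Yes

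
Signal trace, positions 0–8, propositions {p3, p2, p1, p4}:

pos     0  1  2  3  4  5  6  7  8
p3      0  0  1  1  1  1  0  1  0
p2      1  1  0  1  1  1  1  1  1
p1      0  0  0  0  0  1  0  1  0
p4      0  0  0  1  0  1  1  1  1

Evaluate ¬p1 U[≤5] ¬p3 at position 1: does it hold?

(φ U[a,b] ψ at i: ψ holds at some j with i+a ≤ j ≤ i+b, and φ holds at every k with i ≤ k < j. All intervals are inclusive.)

Yes

Need some j in [1,6] with ¬p3, and ¬p1 at every k in [1,j-1].
  j=1: ¬p3 holds; no prefix to check → satisfied.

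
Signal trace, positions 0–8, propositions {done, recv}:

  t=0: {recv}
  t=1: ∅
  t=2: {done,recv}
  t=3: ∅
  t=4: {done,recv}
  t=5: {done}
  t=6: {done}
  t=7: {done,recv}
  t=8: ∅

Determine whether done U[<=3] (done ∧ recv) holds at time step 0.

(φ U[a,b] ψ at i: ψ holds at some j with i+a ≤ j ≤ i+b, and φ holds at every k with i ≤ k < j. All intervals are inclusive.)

Need some j in [0,3] with (done ∧ recv), and done at every k in [0,j-1].
  j=0: (done ∧ recv) false.
  j=1: (done ∧ recv) false.
  j=2: (done ∧ recv) holds, but done fails at k=0 → not this j.
  j=3: (done ∧ recv) false.
No j in the window works → until fails.

False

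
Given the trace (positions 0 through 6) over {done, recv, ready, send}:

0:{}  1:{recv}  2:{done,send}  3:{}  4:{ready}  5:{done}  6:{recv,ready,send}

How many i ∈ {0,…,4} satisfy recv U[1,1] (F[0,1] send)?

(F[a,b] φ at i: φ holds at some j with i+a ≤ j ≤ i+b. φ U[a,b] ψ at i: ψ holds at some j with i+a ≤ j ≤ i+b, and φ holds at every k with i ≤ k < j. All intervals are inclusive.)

Evaluate at each i in [0,4]:
  i=0: ✗ (lhs fails at k=0 before rhs at j=1)
  i=1: ✓ (rhs at j=2; lhs holds on [1,1])
  i=2: ✗ (no rhs in [3,3])
  i=3: ✗ (no rhs in [4,4])
  i=4: ✗ (lhs fails at k=4 before rhs at j=5)
Positions where it holds: {1} → 1.

1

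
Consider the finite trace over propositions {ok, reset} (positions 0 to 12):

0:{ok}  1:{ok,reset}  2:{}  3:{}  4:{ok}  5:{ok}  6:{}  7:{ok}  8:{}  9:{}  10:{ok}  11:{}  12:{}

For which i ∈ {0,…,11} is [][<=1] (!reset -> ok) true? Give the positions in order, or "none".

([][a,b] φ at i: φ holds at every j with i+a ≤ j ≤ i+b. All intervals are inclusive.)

0, 4

Evaluate at each i in [0,11]:
  i=0: ✓ (all of [0,1])
  i=1: ✗ (fails at j=2)
  i=2: ✗ (fails at j=2)
  i=3: ✗ (fails at j=3)
  i=4: ✓ (all of [4,5])
  i=5: ✗ (fails at j=6)
  i=6: ✗ (fails at j=6)
  i=7: ✗ (fails at j=8)
  i=8: ✗ (fails at j=8)
  i=9: ✗ (fails at j=9)
  i=10: ✗ (fails at j=11)
  i=11: ✗ (fails at j=11)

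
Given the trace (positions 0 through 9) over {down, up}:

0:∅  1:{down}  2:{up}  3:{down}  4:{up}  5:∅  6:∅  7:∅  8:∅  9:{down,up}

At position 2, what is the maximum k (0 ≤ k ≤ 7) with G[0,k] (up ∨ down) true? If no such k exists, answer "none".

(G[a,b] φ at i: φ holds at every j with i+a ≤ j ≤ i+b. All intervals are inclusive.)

2

(up ∨ down) must hold from j=2 onward; find where it first fails.
  j=2: holds
  j=3: holds
  j=4: holds
  j=5: fails
Holds on [2,4], so largest k = 2.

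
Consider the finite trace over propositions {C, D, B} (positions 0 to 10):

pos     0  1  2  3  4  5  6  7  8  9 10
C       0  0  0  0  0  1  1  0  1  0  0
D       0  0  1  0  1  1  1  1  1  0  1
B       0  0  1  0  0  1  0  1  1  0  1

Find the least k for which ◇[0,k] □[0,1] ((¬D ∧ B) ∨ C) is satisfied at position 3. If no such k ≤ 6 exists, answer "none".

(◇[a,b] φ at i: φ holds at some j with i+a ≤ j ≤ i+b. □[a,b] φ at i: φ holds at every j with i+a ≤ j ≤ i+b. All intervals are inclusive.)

Scan j = 3,4,… for □[0,1] ((¬D ∧ B) ∨ C):
  j=3: fails
  j=4: fails
  j=5: holds
First hit at j=5, so smallest k = 5-3 = 2.

2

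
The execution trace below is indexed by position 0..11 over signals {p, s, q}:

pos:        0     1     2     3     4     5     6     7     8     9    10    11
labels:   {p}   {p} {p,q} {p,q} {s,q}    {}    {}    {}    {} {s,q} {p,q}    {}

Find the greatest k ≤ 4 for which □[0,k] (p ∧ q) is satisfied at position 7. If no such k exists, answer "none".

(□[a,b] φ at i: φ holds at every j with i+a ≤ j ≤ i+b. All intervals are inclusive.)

(p ∧ q) must hold from j=7 onward; find where it first fails.
  j=7: fails → no k works.

none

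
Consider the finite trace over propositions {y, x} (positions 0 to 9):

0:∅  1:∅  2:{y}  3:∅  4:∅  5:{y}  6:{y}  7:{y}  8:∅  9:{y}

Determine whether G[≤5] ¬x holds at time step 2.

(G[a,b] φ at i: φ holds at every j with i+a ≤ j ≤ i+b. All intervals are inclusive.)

True

Check ¬x at every j in [2,7]:
  j=2: true
  j=3: true
  j=4: true
  j=5: true
  j=6: true
  j=7: true
All positions satisfy it → formula holds.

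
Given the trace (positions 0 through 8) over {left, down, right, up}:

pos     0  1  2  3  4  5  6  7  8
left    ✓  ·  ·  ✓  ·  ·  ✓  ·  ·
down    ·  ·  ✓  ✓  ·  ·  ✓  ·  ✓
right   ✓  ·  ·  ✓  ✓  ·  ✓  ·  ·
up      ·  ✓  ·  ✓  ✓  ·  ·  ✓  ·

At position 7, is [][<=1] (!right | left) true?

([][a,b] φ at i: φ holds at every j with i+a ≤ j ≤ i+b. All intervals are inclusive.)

Check (!right | left) at every j in [7,8]:
  j=7: true
  j=8: true
All positions satisfy it → formula holds.

Holds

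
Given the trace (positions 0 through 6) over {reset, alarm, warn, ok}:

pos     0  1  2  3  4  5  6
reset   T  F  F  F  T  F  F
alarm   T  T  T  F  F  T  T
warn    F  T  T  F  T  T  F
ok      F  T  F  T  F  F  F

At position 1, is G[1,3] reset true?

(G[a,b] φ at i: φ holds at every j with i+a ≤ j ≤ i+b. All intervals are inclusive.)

Check reset at every j in [2,4]:
  j=2: false
  j=3: false
  j=4: true
Fails at j=2 → formula fails.

No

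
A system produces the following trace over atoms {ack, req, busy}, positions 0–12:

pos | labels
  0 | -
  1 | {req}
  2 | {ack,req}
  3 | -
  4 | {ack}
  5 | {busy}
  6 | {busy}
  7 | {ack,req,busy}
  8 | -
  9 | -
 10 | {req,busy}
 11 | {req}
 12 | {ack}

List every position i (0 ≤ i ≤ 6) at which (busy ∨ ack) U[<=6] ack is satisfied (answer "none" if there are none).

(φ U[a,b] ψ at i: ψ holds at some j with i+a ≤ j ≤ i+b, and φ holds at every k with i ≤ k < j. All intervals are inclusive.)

2, 4, 5, 6

Evaluate at each i in [0,6]:
  i=0: ✗ (lhs fails at k=0 before rhs at j=2)
  i=1: ✗ (lhs fails at k=1 before rhs at j=2)
  i=2: ✓ (rhs at j=2)
  i=3: ✗ (lhs fails at k=3 before rhs at j=4)
  i=4: ✓ (rhs at j=4)
  i=5: ✓ (rhs at j=7; lhs holds on [5,6])
  i=6: ✓ (rhs at j=7; lhs holds on [6,6])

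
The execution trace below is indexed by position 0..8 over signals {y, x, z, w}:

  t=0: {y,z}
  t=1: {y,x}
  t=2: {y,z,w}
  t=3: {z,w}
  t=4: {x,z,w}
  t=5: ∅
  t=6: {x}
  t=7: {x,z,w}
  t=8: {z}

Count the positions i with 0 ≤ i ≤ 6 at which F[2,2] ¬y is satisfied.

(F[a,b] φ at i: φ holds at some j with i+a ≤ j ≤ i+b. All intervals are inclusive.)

Evaluate at each i in [0,6]:
  i=0: ✗ (none in [2,2])
  i=1: ✓ (witness j=3)
  i=2: ✓ (witness j=4)
  i=3: ✓ (witness j=5)
  i=4: ✓ (witness j=6)
  i=5: ✓ (witness j=7)
  i=6: ✓ (witness j=8)
Positions where it holds: {1, 2, 3, 4, 5, 6} → 6.

6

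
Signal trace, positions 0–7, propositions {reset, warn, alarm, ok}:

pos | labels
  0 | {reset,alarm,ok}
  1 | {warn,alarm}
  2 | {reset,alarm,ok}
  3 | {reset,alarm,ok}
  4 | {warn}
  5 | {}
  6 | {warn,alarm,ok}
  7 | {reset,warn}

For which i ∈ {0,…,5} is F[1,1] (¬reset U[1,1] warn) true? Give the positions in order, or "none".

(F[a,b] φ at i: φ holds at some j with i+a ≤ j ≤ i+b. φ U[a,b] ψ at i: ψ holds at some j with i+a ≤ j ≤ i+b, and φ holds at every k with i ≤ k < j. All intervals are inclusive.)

4, 5

Evaluate at each i in [0,5]:
  i=0: ✗ (none in [1,1])
  i=1: ✗ (none in [2,2])
  i=2: ✗ (none in [3,3])
  i=3: ✗ (none in [4,4])
  i=4: ✓ (witness j=5)
  i=5: ✓ (witness j=6)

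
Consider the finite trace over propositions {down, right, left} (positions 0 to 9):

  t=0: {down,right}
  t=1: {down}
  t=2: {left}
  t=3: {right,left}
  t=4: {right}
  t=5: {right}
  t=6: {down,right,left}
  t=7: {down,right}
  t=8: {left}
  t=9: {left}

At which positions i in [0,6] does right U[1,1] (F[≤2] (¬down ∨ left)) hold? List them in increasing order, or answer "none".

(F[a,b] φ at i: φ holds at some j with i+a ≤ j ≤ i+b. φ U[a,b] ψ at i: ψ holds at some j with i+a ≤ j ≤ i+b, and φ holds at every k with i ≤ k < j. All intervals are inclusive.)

0, 3, 4, 5, 6

Evaluate at each i in [0,6]:
  i=0: ✓ (rhs at j=1; lhs holds on [0,0])
  i=1: ✗ (lhs fails at k=1 before rhs at j=2)
  i=2: ✗ (lhs fails at k=2 before rhs at j=3)
  i=3: ✓ (rhs at j=4; lhs holds on [3,3])
  i=4: ✓ (rhs at j=5; lhs holds on [4,4])
  i=5: ✓ (rhs at j=6; lhs holds on [5,5])
  i=6: ✓ (rhs at j=7; lhs holds on [6,6])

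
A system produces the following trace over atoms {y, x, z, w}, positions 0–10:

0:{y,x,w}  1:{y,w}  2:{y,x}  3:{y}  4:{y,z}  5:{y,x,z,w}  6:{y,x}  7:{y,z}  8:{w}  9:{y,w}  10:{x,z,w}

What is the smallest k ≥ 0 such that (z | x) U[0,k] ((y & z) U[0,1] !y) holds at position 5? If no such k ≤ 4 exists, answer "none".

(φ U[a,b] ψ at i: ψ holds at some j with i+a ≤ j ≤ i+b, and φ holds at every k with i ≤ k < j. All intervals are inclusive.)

Need earliest j ≥ 5 with ((y & z) U[0,1] !y), and (z | x) at every k in [5,j-1].
  j=5: rhs fails.
  j=6: rhs fails.
  j=7: rhs holds; lhs holds on [5,6]. k = 2.

2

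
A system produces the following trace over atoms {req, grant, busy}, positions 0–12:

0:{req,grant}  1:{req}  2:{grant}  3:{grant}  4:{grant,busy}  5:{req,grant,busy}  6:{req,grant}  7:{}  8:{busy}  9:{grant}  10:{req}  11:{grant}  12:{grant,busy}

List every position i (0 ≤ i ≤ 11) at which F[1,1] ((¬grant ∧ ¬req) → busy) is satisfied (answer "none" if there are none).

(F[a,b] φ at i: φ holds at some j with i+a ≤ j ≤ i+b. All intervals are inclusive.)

Evaluate at each i in [0,11]:
  i=0: ✓ (witness j=1)
  i=1: ✓ (witness j=2)
  i=2: ✓ (witness j=3)
  i=3: ✓ (witness j=4)
  i=4: ✓ (witness j=5)
  i=5: ✓ (witness j=6)
  i=6: ✗ (none in [7,7])
  i=7: ✓ (witness j=8)
  i=8: ✓ (witness j=9)
  i=9: ✓ (witness j=10)
  i=10: ✓ (witness j=11)
  i=11: ✓ (witness j=12)

0, 1, 2, 3, 4, 5, 7, 8, 9, 10, 11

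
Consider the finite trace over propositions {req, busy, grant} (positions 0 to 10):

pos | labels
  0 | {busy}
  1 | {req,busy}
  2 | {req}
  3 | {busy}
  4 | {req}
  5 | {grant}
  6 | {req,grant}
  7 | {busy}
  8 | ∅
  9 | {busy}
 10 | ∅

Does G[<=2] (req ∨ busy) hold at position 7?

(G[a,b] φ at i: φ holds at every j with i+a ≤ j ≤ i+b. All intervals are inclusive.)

Check (req ∨ busy) at every j in [7,9]:
  j=7: true
  j=8: false
  j=9: true
Fails at j=8 → formula fails.

No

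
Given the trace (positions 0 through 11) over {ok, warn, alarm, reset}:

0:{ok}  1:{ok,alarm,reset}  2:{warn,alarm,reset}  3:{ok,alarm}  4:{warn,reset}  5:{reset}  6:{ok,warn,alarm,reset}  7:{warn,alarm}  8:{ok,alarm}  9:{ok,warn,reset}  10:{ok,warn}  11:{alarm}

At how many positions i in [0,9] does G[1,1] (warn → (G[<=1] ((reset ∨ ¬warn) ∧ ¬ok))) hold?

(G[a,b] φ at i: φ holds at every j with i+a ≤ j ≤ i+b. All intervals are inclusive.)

Evaluate at each i in [0,9]:
  i=0: ✓ (all of [1,1])
  i=1: ✗ (fails at j=2)
  i=2: ✓ (all of [3,3])
  i=3: ✓ (all of [4,4])
  i=4: ✓ (all of [5,5])
  i=5: ✗ (fails at j=6)
  i=6: ✗ (fails at j=7)
  i=7: ✓ (all of [8,8])
  i=8: ✗ (fails at j=9)
  i=9: ✗ (fails at j=10)
Positions where it holds: {0, 2, 3, 4, 7} → 5.

5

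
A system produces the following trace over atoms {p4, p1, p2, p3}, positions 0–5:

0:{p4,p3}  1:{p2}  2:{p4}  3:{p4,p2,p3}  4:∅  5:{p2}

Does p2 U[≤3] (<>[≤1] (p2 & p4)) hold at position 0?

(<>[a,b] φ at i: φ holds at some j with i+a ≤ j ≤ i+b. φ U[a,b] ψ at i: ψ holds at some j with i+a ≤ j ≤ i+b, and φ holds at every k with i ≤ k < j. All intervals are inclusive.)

No

Need some j in [0,3] with <>[≤1] (p2 & p4), and p2 at every k in [0,j-1].
  j=0: <>[≤1] (p2 & p4) — fails (none in [0,1]).
  j=1: <>[≤1] (p2 & p4) — fails (none in [1,2]).
  j=2: <>[≤1] (p2 & p4) holds, but p2 fails at k=0 → not this j.
  j=3: <>[≤1] (p2 & p4) holds, but p2 fails at k=0 → not this j.
No j in the window works → until fails.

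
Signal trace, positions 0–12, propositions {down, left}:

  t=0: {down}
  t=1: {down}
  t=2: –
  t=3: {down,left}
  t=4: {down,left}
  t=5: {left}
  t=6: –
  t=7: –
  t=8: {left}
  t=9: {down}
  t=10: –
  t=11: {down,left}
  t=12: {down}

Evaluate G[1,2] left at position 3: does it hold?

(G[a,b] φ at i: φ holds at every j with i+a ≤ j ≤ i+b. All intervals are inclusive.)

Check left at every j in [4,5]:
  j=4: true
  j=5: true
All positions satisfy it → formula holds.

Yes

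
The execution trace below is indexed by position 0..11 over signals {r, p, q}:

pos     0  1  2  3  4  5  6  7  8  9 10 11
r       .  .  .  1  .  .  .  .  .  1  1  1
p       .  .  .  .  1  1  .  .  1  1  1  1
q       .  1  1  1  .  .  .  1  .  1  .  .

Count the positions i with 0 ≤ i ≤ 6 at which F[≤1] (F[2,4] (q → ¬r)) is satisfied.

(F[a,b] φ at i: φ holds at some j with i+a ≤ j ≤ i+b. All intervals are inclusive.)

Evaluate at each i in [0,6]:
  i=0: ✓ (witness j=0)
  i=1: ✓ (witness j=1)
  i=2: ✓ (witness j=2)
  i=3: ✓ (witness j=3)
  i=4: ✓ (witness j=4)
  i=5: ✓ (witness j=5)
  i=6: ✓ (witness j=6)
Positions where it holds: {0, 1, 2, 3, 4, 5, 6} → 7.

7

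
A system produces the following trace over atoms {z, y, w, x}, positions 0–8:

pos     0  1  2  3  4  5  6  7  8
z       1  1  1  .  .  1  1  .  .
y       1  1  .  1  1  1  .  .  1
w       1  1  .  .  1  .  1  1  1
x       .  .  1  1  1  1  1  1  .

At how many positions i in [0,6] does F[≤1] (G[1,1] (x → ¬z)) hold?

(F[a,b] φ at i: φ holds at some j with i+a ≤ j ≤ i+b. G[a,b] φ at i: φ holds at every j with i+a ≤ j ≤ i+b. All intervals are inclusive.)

Evaluate at each i in [0,6]:
  i=0: ✓ (witness j=0)
  i=1: ✓ (witness j=2)
  i=2: ✓ (witness j=2)
  i=3: ✓ (witness j=3)
  i=4: ✗ (none in [4,5])
  i=5: ✓ (witness j=6)
  i=6: ✓ (witness j=6)
Positions where it holds: {0, 1, 2, 3, 5, 6} → 6.

6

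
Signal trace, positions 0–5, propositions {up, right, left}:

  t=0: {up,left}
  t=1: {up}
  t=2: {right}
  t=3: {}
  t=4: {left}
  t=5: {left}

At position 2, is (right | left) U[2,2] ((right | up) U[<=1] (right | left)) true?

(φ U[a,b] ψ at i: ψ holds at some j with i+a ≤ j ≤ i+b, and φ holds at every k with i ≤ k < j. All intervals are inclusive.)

Need some j in [4,4] with ((right | up) U[<=1] (right | left)), and (right | left) at every k in [2,j-1].
  j=4: ((right | up) U[<=1] (right | left)) holds, but (right | left) fails at k=3 → not this j.
No j in the window works → until fails.

Does not hold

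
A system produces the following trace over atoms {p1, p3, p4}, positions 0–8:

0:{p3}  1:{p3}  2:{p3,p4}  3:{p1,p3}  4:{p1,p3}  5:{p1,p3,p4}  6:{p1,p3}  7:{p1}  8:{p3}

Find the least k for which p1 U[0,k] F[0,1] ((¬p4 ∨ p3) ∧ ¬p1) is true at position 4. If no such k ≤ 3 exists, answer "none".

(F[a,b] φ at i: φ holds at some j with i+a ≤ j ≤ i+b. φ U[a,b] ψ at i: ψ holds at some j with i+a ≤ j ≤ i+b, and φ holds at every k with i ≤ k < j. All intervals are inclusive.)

3

Need earliest j ≥ 4 with F[0,1] ((¬p4 ∨ p3) ∧ ¬p1), and p1 at every k in [4,j-1].
  j=4: rhs fails.
  j=5: rhs fails.
  j=6: rhs fails.
  j=7: rhs holds; lhs holds on [4,6]. k = 3.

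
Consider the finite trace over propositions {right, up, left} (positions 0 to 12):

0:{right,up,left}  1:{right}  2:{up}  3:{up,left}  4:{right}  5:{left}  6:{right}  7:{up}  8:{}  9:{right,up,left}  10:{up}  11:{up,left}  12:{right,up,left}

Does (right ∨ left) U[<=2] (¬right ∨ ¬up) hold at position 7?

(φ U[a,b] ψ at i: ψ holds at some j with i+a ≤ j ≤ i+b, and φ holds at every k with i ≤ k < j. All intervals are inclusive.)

Need some j in [7,9] with (¬right ∨ ¬up), and (right ∨ left) at every k in [7,j-1].
  j=7: (¬right ∨ ¬up) holds; no prefix to check → satisfied.

True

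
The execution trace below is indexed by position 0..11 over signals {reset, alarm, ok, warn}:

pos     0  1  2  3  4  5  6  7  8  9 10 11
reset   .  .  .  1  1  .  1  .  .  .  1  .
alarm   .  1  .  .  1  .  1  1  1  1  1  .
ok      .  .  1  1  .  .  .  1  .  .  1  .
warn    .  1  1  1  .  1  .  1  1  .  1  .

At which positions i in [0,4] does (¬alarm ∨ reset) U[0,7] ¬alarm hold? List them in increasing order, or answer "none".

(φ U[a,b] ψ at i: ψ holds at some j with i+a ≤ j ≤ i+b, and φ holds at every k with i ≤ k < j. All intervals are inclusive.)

0, 2, 3, 4

Evaluate at each i in [0,4]:
  i=0: ✓ (rhs at j=0)
  i=1: ✗ (lhs fails at k=1 before rhs at j=2)
  i=2: ✓ (rhs at j=2)
  i=3: ✓ (rhs at j=3)
  i=4: ✓ (rhs at j=5; lhs holds on [4,4])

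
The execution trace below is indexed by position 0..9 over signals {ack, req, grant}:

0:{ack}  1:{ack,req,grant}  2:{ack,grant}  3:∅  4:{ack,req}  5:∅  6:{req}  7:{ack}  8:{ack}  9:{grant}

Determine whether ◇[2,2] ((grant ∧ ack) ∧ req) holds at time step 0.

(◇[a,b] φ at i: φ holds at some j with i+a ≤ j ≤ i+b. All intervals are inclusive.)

No

Check ((grant ∧ ack) ∧ req) at each j in [2,2]:
  j=2: false
No position in the window satisfies it → formula fails.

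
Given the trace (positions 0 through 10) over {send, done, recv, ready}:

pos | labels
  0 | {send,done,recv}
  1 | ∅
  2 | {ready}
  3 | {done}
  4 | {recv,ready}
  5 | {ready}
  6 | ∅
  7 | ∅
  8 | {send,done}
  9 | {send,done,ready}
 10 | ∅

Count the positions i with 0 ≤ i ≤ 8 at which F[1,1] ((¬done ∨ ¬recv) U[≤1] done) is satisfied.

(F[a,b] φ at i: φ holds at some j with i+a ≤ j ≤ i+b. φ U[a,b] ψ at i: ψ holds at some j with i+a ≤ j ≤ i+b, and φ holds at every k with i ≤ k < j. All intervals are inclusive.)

5

Evaluate at each i in [0,8]:
  i=0: ✗ (none in [1,1])
  i=1: ✓ (witness j=2)
  i=2: ✓ (witness j=3)
  i=3: ✗ (none in [4,4])
  i=4: ✗ (none in [5,5])
  i=5: ✗ (none in [6,6])
  i=6: ✓ (witness j=7)
  i=7: ✓ (witness j=8)
  i=8: ✓ (witness j=9)
Positions where it holds: {1, 2, 6, 7, 8} → 5.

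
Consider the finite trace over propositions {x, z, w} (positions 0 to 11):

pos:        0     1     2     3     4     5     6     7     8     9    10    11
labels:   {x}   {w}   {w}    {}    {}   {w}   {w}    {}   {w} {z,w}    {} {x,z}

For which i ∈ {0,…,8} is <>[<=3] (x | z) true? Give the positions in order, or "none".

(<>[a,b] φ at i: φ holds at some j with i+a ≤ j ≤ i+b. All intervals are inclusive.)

0, 6, 7, 8

Evaluate at each i in [0,8]:
  i=0: ✓ (witness j=0)
  i=1: ✗ (none in [1,4])
  i=2: ✗ (none in [2,5])
  i=3: ✗ (none in [3,6])
  i=4: ✗ (none in [4,7])
  i=5: ✗ (none in [5,8])
  i=6: ✓ (witness j=9)
  i=7: ✓ (witness j=9)
  i=8: ✓ (witness j=9)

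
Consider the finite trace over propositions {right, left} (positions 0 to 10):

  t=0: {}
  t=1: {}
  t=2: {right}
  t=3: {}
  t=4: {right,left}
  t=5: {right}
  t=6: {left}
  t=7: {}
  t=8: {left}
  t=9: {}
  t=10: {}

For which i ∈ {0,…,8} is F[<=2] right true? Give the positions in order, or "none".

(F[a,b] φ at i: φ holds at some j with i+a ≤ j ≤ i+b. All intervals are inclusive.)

0, 1, 2, 3, 4, 5

Evaluate at each i in [0,8]:
  i=0: ✓ (witness j=2)
  i=1: ✓ (witness j=2)
  i=2: ✓ (witness j=2)
  i=3: ✓ (witness j=4)
  i=4: ✓ (witness j=4)
  i=5: ✓ (witness j=5)
  i=6: ✗ (none in [6,8])
  i=7: ✗ (none in [7,9])
  i=8: ✗ (none in [8,10])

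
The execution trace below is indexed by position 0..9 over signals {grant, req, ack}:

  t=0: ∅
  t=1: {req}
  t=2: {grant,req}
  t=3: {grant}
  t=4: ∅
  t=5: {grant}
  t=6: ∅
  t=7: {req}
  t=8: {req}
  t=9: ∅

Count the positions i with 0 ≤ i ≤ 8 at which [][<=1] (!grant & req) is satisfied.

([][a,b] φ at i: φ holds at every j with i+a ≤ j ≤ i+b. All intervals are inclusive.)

Evaluate at each i in [0,8]:
  i=0: ✗ (fails at j=0)
  i=1: ✗ (fails at j=2)
  i=2: ✗ (fails at j=2)
  i=3: ✗ (fails at j=3)
  i=4: ✗ (fails at j=4)
  i=5: ✗ (fails at j=5)
  i=6: ✗ (fails at j=6)
  i=7: ✓ (all of [7,8])
  i=8: ✗ (fails at j=9)
Positions where it holds: {7} → 1.

1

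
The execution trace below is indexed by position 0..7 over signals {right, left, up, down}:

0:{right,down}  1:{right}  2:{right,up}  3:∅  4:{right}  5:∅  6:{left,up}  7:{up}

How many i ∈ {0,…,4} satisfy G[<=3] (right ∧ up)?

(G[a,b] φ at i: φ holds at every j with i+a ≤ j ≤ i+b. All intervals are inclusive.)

Evaluate at each i in [0,4]:
  i=0: ✗ (fails at j=0)
  i=1: ✗ (fails at j=1)
  i=2: ✗ (fails at j=3)
  i=3: ✗ (fails at j=3)
  i=4: ✗ (fails at j=4)
Positions where it holds: {} → 0.

0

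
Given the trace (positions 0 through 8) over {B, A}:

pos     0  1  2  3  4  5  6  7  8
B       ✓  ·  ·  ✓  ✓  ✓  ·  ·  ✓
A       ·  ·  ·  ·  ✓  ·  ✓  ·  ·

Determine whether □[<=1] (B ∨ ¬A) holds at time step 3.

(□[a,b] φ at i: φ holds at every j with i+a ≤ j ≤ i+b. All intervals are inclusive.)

Holds

Check (B ∨ ¬A) at every j in [3,4]:
  j=3: true
  j=4: true
All positions satisfy it → formula holds.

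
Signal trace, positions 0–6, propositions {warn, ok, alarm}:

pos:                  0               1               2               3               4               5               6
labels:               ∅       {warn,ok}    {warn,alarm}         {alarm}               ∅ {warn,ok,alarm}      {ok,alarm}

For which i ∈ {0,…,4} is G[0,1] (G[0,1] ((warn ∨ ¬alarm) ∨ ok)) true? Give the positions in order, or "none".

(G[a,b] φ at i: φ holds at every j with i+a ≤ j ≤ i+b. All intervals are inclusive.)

0, 4

Evaluate at each i in [0,4]:
  i=0: ✓ (all of [0,1])
  i=1: ✗ (fails at j=2)
  i=2: ✗ (fails at j=2)
  i=3: ✗ (fails at j=3)
  i=4: ✓ (all of [4,5])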